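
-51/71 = -0.72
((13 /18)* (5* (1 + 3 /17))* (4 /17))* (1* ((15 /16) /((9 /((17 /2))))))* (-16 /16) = -1625 /1836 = -0.89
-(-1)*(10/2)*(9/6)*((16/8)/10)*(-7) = -21/2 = -10.50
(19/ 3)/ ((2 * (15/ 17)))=323/ 90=3.59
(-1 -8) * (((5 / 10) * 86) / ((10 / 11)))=-425.70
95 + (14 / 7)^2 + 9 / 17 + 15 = 1947 / 17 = 114.53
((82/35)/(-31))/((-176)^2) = -41/16804480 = -0.00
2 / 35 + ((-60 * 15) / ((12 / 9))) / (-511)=503 / 365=1.38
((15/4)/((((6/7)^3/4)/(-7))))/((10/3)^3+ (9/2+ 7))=-36015/10484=-3.44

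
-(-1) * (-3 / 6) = -1 / 2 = -0.50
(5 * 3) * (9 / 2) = 135 / 2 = 67.50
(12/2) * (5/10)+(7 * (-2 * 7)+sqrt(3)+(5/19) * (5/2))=-3585/38+sqrt(3)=-92.61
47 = 47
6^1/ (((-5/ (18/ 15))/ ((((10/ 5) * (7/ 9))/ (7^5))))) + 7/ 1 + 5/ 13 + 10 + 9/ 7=14568821/ 780325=18.67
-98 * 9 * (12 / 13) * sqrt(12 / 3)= -21168 / 13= -1628.31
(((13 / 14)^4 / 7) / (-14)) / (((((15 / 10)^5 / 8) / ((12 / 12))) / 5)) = -1142440 / 28588707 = -0.04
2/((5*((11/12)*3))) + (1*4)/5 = 52/55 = 0.95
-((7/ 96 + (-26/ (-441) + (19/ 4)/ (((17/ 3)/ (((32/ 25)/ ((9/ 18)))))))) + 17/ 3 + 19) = -161601869/ 5997600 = -26.94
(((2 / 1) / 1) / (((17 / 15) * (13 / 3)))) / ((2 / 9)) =405 / 221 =1.83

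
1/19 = 0.05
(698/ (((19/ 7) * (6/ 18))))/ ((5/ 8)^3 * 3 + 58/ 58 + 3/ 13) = 97563648/ 248273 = 392.97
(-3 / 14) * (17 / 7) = -51 / 98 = -0.52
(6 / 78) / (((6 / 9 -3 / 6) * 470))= 3 / 3055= 0.00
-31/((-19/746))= 23126/19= 1217.16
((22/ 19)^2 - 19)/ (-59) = 6375/ 21299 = 0.30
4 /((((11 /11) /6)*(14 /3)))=36 /7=5.14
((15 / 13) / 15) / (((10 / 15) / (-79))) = -237 / 26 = -9.12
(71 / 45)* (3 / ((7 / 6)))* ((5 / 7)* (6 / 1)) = 852 / 49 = 17.39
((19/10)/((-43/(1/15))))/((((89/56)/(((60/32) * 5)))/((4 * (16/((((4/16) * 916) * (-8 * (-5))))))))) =-532/4381915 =-0.00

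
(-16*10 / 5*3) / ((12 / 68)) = -544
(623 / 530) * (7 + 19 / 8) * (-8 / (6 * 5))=-623 / 212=-2.94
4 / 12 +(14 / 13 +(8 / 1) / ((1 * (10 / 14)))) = 2459 / 195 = 12.61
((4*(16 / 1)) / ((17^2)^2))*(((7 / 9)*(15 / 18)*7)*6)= 15680 / 751689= 0.02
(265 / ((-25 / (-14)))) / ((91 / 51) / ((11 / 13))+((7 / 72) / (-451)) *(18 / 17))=9752424 / 138565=70.38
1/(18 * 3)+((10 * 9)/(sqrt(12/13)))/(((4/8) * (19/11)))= 1/54+330 * sqrt(39)/19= 108.48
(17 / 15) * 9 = 51 / 5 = 10.20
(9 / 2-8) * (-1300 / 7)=650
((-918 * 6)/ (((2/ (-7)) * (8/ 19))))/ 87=61047/ 116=526.27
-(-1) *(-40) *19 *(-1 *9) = 6840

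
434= 434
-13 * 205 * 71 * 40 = -7568600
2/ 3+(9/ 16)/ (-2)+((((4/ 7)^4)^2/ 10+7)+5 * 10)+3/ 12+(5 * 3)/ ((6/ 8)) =77.64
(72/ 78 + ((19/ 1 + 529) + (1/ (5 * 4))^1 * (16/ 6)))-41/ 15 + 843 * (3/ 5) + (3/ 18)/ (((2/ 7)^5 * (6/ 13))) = 92984891/ 74880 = 1241.79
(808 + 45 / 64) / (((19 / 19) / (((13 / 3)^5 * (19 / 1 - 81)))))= -595727365831 / 7776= -76611029.56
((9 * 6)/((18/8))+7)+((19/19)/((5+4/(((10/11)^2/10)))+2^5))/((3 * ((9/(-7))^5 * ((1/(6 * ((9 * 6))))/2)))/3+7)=1778511573/57368243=31.00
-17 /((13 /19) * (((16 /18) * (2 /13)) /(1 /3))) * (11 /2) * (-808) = 1076559 /4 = 269139.75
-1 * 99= -99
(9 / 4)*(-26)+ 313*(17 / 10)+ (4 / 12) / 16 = 113669 / 240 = 473.62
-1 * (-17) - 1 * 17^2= -272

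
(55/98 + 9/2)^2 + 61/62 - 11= 2322227/148862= 15.60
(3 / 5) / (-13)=-0.05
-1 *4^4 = -256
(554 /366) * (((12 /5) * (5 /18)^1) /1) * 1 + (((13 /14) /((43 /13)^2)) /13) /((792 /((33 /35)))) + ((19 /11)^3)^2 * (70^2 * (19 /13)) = 17428857283864544225371 /91642047942004560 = 190184.07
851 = 851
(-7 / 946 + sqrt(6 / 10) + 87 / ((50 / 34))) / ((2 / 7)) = 7 * sqrt(15) / 10 + 9792713 / 47300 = 209.75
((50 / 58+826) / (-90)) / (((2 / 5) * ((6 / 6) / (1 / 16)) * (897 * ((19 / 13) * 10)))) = -7993 / 72996480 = -0.00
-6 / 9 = -2 / 3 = -0.67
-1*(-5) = 5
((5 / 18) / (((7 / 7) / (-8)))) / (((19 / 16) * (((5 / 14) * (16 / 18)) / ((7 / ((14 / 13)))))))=-728 / 19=-38.32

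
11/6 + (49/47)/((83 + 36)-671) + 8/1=255067/25944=9.83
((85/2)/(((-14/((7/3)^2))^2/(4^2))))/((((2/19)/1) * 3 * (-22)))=-79135/5346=-14.80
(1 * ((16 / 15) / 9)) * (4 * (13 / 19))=832 / 2565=0.32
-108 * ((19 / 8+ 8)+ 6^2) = -10017 / 2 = -5008.50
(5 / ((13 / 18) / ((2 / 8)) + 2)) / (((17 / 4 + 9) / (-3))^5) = -0.00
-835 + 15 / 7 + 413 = -2939 / 7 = -419.86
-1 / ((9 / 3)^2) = -0.11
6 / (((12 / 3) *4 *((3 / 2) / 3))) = 3 / 4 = 0.75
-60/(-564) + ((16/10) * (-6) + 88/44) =-1761/235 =-7.49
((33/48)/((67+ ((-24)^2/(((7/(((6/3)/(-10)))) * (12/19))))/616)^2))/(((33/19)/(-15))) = -689987375/521001014416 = -0.00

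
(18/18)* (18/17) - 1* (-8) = 154/17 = 9.06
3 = 3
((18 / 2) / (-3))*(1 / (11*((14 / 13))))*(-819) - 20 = 4123 / 22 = 187.41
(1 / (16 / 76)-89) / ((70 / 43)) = -14491 / 280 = -51.75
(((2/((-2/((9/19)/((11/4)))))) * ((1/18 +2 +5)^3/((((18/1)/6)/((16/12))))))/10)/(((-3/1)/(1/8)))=2048383/18283320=0.11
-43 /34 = -1.26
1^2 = 1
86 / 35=2.46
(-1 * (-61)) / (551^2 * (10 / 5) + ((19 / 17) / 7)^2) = 863821 / 8598587883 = 0.00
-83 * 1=-83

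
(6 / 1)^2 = 36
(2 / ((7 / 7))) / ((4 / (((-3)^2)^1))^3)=729 / 32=22.78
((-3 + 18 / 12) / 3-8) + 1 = -15 / 2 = -7.50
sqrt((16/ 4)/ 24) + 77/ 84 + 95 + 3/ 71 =sqrt(6)/ 6 + 81757/ 852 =96.37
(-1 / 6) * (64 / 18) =-0.59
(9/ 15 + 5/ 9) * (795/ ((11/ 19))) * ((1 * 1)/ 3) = 52364/ 99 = 528.93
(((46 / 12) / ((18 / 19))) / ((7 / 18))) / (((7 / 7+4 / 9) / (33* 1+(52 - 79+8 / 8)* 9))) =-263511 / 182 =-1447.86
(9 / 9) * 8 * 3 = 24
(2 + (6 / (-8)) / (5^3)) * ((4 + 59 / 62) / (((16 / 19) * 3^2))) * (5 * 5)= 5815501 / 178560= 32.57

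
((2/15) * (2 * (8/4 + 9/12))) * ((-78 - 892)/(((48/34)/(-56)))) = 253946/9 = 28216.22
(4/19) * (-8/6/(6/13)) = -104/171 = -0.61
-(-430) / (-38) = -215 / 19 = -11.32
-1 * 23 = -23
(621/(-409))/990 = -69/44990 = -0.00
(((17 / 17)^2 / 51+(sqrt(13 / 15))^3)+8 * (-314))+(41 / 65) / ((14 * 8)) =-932645989 / 371280+13 * sqrt(195) / 225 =-2511.17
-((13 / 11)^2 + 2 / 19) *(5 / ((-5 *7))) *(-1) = -3453 / 16093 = -0.21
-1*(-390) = 390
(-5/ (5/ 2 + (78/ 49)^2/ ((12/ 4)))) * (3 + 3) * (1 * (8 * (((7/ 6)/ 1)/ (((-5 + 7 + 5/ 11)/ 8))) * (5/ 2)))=-295803200/ 433647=-682.13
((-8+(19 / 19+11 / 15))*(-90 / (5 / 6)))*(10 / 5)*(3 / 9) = 451.20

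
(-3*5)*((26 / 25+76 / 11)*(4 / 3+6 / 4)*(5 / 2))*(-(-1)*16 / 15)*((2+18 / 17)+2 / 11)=-1766288 / 605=-2919.48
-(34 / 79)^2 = -1156 / 6241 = -0.19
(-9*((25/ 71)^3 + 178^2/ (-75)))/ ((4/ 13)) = 442216329711/ 35791100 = 12355.48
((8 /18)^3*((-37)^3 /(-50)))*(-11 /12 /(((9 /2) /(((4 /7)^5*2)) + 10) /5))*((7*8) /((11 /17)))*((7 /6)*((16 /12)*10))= -44243562266624 /3783525309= -11693.74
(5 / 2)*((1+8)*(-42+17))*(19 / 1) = -21375 / 2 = -10687.50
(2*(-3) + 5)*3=-3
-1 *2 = -2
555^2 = 308025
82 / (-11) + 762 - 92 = 7288 / 11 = 662.55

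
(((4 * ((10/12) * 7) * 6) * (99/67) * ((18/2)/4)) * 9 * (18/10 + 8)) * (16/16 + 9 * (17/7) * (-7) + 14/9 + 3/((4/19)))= -1498420539/268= -5591121.41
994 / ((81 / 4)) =3976 / 81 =49.09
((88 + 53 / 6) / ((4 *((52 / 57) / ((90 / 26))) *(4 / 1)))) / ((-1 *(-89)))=496755 / 1925248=0.26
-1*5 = -5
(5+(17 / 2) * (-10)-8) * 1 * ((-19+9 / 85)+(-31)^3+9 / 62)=6912284588 / 2635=2623257.91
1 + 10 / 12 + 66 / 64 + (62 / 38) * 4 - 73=-116023 / 1824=-63.61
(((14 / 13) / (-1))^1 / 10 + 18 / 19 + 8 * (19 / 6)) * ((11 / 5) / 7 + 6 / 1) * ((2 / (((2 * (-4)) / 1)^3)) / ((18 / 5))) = -235501 / 1313280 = -0.18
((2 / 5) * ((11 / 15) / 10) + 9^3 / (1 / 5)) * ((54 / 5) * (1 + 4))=196831.58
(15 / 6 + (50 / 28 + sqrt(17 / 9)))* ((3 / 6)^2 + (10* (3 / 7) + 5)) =89* sqrt(17) / 28 + 4005 / 98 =53.97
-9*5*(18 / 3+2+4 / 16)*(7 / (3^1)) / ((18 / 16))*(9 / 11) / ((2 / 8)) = -2520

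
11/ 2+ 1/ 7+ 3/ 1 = 121/ 14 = 8.64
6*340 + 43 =2083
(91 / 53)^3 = 753571 / 148877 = 5.06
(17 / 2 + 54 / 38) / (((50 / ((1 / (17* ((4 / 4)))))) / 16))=1508 / 8075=0.19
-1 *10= -10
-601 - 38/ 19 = -603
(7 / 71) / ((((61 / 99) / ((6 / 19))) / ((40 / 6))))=27720 / 82289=0.34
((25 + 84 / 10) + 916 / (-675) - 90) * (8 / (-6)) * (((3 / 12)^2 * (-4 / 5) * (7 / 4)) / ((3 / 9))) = -273847 / 13500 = -20.28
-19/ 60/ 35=-19/ 2100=-0.01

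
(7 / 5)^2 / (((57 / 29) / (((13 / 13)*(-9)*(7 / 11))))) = -29841 / 5225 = -5.71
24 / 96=1 / 4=0.25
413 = 413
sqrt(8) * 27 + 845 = 921.37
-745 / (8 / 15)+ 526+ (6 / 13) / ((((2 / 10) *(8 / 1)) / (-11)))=-90901 / 104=-874.05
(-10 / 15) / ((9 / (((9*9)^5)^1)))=-258280326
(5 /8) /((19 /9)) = 0.30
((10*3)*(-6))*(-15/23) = 2700/23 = 117.39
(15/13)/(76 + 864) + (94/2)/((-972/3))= -14237/98982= -0.14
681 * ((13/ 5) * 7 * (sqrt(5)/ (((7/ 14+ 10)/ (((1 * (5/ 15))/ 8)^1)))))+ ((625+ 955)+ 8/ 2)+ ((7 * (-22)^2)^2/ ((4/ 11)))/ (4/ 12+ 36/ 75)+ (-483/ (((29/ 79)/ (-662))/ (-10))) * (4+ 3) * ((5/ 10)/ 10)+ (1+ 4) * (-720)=2951 * sqrt(5)/ 60+ 63259479087/ 1769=35760132.07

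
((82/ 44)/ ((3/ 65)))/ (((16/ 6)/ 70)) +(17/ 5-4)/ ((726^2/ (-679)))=1862236733/ 1756920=1059.94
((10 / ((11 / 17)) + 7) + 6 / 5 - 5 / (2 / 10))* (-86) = 6364 / 55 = 115.71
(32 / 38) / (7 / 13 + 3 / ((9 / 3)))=0.55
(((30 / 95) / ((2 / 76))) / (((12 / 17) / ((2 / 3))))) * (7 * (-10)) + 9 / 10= -23773 / 30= -792.43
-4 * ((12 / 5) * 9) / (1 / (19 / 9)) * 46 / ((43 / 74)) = -3104448 / 215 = -14439.29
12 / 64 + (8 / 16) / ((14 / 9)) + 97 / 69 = 14797 / 7728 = 1.91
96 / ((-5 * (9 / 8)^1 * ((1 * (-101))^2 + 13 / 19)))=-608 / 363435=-0.00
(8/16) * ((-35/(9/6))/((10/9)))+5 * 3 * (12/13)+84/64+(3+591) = 124521/208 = 598.66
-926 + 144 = -782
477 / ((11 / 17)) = 8109 / 11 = 737.18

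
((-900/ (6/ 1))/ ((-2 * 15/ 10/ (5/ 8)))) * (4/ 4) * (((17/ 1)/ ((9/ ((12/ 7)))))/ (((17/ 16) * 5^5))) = 16/ 525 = 0.03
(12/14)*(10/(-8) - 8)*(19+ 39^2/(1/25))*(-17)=5127787.71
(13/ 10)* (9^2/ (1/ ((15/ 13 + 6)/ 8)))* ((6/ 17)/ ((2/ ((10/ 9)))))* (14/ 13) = 17577/ 884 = 19.88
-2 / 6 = -1 / 3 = -0.33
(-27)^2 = 729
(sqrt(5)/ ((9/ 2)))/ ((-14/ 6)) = -2 * sqrt(5)/ 21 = -0.21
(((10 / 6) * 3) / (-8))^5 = -3125 / 32768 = -0.10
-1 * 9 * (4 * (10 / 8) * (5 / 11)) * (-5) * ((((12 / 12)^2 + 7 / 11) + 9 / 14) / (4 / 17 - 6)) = -6712875 / 166012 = -40.44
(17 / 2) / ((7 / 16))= 136 / 7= 19.43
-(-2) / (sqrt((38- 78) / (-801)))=3 * sqrt(890) / 10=8.95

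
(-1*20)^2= 400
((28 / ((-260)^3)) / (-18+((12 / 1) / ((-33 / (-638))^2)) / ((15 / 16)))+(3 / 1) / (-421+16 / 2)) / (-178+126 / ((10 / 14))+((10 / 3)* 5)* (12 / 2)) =-188490305473 / 2553364956571520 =-0.00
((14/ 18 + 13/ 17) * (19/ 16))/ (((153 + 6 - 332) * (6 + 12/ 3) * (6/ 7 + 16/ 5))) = -7847/ 30068784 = -0.00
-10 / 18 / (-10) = 1 / 18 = 0.06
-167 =-167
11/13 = 0.85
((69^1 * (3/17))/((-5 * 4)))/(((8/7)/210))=-111.87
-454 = -454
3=3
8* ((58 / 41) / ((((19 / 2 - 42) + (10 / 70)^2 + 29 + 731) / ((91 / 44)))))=1034488 / 32154947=0.03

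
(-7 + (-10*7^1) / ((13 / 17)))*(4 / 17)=-5124 / 221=-23.19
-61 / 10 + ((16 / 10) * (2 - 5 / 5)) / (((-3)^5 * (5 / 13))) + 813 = 9803627 / 12150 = 806.88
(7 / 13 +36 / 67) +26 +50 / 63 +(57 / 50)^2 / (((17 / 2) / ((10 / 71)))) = 230908251502 / 8278963875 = 27.89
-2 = -2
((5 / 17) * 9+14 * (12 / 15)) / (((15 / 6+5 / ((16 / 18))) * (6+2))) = 1177 / 5525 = 0.21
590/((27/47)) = 27730/27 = 1027.04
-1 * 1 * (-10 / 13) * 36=360 / 13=27.69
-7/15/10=-7/150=-0.05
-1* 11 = -11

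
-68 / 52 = -17 / 13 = -1.31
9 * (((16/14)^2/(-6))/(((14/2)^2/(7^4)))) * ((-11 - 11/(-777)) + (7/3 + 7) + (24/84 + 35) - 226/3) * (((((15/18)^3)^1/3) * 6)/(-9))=-32401000/62937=-514.82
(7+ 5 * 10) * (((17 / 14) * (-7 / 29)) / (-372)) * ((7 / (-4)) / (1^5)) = -2261 / 28768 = -0.08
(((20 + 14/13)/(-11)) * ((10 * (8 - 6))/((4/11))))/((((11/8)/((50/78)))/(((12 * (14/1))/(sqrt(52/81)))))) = -69048000 * sqrt(13)/24167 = -10301.49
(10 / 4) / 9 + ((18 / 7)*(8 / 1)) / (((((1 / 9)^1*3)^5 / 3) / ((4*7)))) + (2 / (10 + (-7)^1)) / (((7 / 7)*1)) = 7558289 / 18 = 419904.94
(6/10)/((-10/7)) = -21/50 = -0.42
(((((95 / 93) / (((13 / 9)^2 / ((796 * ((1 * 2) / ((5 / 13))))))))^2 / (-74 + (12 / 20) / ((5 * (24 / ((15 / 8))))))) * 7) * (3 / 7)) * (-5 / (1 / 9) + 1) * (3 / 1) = 84521271405035520 / 3845357893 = 21980079.29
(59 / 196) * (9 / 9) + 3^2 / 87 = 2299 / 5684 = 0.40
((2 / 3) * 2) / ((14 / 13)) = 26 / 21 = 1.24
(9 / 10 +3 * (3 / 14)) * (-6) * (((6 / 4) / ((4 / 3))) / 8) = -729 / 560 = -1.30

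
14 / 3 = 4.67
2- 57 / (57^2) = 113 / 57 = 1.98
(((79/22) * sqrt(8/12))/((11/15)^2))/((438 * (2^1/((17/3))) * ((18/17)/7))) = 3995425 * sqrt(6)/41974416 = 0.23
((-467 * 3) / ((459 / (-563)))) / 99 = 262921 / 15147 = 17.36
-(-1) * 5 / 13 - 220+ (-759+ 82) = -11656 / 13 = -896.62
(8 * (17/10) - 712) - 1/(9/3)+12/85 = -178141/255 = -698.59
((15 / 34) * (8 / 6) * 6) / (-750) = -2 / 425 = -0.00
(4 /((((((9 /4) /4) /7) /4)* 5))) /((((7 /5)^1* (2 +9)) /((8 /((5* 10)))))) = 1024 /2475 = 0.41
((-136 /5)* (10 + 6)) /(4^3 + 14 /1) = -1088 /195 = -5.58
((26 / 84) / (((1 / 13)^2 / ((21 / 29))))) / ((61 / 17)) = 37349 / 3538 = 10.56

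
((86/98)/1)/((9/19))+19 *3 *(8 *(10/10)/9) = 23161/441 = 52.52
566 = 566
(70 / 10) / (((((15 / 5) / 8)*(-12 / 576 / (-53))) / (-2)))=-94976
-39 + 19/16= -605/16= -37.81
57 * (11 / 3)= 209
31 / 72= 0.43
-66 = -66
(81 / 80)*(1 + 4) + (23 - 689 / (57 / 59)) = -624823 / 912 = -685.11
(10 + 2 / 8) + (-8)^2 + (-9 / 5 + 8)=1609 / 20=80.45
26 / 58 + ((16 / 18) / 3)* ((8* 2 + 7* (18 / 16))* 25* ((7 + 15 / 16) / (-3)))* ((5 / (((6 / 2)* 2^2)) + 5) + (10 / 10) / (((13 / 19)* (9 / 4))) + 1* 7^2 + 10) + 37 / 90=-2677530332747 / 87946560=-30444.97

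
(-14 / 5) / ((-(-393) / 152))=-2128 / 1965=-1.08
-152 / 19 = -8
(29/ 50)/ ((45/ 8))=116/ 1125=0.10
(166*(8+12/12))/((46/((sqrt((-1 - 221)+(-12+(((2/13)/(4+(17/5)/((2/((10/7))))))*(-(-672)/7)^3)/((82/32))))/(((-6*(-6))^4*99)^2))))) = 83*sqrt(57021635190)/188309805705714401280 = 0.00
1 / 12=0.08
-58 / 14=-29 / 7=-4.14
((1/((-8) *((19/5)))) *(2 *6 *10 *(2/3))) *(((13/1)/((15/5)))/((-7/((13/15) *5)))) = 8450/1197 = 7.06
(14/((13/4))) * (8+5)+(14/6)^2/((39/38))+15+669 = 261602/351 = 745.30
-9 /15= -3 /5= -0.60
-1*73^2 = -5329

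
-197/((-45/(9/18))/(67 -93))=-2561/45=-56.91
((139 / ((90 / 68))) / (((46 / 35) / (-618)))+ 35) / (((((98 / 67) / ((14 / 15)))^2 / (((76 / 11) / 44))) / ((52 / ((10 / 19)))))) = -20495248359482 / 65748375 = -311722.51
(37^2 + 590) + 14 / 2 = 1966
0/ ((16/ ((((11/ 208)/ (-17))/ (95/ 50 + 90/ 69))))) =0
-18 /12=-3 /2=-1.50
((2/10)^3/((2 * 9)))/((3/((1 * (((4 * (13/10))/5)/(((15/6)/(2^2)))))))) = 104/421875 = 0.00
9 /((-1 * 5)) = -1.80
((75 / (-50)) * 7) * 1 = -21 / 2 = -10.50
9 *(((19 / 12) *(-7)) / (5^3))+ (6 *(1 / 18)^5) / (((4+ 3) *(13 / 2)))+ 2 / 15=-1190519569 / 1791153000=-0.66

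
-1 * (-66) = 66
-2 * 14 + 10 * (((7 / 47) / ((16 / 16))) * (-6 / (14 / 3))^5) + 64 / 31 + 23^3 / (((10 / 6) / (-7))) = -894374322189 / 17491285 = -51132.57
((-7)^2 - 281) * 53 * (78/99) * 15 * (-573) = 915929040/11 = 83266276.36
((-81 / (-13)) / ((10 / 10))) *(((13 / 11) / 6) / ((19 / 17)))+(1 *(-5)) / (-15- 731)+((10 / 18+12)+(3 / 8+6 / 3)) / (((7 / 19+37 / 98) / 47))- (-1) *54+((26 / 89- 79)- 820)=33686541951719 / 346936402692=97.10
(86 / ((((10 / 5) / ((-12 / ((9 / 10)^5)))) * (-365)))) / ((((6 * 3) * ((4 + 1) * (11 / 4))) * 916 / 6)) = 688000 / 10858343463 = 0.00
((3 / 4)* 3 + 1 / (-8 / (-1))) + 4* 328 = 1314.38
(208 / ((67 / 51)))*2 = 21216 / 67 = 316.66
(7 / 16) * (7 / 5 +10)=399 / 80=4.99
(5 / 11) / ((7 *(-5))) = -1 / 77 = -0.01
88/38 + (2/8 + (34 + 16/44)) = 30873/836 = 36.93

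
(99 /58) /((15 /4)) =66 /145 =0.46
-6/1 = -6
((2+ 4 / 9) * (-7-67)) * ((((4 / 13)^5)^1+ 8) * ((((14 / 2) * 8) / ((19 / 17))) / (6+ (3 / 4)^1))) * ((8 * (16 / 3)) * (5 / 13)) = -1309921428766720 / 7428459051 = -176338.24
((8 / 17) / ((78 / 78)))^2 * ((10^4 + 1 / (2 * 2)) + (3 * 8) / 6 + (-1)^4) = 640336 / 289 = 2215.70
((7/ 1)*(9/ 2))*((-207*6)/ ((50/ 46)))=-899829/ 25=-35993.16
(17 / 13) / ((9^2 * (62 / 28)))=0.01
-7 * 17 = -119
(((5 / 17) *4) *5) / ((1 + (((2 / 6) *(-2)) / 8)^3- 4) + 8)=172800 / 146863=1.18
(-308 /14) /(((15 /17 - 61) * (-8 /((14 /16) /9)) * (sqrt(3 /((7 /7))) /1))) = -187 * sqrt(3) /126144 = -0.00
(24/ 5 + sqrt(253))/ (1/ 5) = 24 + 5 *sqrt(253) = 103.53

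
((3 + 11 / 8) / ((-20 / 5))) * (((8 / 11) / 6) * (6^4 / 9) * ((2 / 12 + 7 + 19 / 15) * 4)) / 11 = -644 / 11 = -58.55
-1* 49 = -49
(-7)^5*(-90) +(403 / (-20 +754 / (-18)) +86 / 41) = 34543830505 / 22837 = 1512625.59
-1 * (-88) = 88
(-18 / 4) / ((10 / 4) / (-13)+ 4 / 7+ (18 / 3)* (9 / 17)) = -4641 / 3667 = -1.27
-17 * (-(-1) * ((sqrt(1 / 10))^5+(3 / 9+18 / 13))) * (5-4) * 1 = -1139 / 39-17 * sqrt(10) / 1000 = -29.26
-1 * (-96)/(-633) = -32/211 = -0.15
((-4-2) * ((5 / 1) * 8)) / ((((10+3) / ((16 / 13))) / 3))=-11520 / 169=-68.17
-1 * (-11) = 11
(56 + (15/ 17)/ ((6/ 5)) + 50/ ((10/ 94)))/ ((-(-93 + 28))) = 17909/ 2210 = 8.10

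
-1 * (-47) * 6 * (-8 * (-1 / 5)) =2256 / 5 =451.20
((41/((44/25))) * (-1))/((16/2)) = -1025/352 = -2.91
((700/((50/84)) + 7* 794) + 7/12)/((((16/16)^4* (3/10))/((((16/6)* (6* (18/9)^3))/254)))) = 12930400/1143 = 11312.69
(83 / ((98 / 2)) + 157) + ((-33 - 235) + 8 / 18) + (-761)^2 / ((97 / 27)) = 6890936971 / 42777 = 161089.77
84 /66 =14 /11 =1.27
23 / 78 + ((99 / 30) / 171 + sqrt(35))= 388 / 1235 + sqrt(35)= 6.23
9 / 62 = 0.15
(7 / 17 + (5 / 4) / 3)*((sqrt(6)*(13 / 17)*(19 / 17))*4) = 41743*sqrt(6) / 14739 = 6.94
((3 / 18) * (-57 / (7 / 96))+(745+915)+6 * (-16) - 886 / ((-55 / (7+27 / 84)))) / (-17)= -238955 / 2618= -91.27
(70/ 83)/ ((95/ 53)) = 742/ 1577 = 0.47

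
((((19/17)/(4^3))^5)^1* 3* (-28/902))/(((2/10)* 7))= -37141485/343788245047312384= -0.00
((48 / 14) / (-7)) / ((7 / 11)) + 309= 105723 / 343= 308.23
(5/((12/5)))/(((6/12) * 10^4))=1/2400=0.00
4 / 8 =1 / 2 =0.50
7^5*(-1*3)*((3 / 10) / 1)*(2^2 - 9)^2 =-378157.50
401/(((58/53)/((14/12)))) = 427.50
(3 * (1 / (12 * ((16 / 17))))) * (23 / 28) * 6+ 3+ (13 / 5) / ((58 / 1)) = 565669 / 129920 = 4.35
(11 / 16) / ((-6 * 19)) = -11 / 1824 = -0.01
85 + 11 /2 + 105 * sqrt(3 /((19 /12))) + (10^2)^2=630 * sqrt(19) /19 + 20181 /2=10235.03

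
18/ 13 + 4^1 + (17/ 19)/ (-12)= 15739/ 2964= 5.31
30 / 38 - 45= -840 / 19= -44.21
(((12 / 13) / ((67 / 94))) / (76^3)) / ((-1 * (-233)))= 141 / 11135888296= 0.00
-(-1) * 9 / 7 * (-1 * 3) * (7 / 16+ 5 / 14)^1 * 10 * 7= -12015 / 56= -214.55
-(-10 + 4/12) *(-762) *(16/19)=-117856/19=-6202.95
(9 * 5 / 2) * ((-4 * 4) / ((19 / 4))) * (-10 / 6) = 2400 / 19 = 126.32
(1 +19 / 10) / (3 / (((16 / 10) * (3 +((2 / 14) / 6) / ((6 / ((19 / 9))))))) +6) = 197867 / 451905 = 0.44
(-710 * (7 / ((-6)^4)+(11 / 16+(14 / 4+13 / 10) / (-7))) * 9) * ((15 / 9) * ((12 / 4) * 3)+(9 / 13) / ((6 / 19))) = -1724377 / 2184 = -789.55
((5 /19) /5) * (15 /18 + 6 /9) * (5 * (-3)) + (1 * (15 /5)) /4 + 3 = 195 /76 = 2.57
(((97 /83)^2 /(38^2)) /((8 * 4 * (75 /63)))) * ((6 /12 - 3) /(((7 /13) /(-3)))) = 1100853 /3183269120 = 0.00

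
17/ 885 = 0.02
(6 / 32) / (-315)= -1 / 1680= -0.00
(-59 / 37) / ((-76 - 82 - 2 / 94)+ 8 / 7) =19411 / 1909681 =0.01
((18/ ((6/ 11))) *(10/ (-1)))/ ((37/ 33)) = -10890/ 37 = -294.32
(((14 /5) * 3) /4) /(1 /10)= 21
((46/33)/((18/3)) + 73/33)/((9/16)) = 4.35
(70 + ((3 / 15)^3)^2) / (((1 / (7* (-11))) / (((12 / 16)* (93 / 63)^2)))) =-11562041821 / 1312500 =-8809.17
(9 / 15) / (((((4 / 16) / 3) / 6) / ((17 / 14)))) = 1836 / 35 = 52.46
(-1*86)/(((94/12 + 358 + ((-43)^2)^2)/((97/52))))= -12513/266695013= -0.00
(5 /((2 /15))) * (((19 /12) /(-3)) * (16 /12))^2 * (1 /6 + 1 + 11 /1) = 658825 /2916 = 225.93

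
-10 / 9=-1.11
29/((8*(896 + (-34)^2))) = 29/16416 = 0.00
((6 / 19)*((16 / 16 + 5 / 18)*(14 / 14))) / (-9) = -23 / 513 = -0.04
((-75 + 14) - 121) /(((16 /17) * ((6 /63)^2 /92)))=-15691221 /8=-1961402.62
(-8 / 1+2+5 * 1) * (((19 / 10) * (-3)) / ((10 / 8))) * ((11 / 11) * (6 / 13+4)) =20.34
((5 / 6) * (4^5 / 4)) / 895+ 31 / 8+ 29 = 142255 / 4296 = 33.11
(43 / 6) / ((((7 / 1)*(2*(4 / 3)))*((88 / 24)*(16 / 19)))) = 2451 / 19712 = 0.12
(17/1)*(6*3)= 306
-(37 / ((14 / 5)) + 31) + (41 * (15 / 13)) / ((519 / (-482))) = -2775471 / 31486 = -88.15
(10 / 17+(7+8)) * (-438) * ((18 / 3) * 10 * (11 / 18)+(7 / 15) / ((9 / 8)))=-38736428 / 153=-253179.27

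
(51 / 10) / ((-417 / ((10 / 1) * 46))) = -782 / 139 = -5.63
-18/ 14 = -9/ 7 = -1.29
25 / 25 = 1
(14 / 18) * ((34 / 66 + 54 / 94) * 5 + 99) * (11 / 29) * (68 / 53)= 77111524 / 1950453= 39.54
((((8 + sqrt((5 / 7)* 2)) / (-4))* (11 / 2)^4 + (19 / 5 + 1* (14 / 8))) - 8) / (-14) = 150.43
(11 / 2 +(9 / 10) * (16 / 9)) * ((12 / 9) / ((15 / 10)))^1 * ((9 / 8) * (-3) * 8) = -852 / 5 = -170.40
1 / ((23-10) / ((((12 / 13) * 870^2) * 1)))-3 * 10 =9077730 / 169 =53714.38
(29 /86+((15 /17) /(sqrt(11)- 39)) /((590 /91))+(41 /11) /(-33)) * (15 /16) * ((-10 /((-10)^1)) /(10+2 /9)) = 93933319563 /4639802638592- 7371 * sqrt(11) /891755264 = 0.02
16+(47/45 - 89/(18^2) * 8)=6013/405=14.85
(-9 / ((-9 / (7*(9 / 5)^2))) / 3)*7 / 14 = 189 / 50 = 3.78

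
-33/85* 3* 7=-693/85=-8.15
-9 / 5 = -1.80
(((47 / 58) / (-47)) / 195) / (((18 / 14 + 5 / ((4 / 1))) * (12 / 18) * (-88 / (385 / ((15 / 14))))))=343 / 1606020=0.00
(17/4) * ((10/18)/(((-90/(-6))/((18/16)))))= 17/96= 0.18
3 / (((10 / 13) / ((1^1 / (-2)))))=-39 / 20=-1.95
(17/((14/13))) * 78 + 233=10250/7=1464.29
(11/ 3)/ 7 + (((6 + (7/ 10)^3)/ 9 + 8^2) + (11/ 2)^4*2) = 29851819/ 15750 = 1895.35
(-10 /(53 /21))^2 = 44100 /2809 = 15.70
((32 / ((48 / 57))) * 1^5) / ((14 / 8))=152 / 7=21.71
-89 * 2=-178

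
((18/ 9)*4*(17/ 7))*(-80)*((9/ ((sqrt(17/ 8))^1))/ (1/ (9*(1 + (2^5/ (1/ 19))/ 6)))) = -10609920*sqrt(34)/ 7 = -8837990.45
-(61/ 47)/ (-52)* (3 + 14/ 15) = 3599/ 36660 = 0.10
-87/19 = -4.58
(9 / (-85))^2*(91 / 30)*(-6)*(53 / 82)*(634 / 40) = -123840171 / 59245000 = -2.09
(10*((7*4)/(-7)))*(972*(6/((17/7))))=-1632960/17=-96056.47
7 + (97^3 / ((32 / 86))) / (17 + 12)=39248187 / 464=84586.61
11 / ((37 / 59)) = 649 / 37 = 17.54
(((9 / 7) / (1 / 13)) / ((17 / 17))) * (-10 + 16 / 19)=-20358 / 133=-153.07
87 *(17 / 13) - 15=1284 / 13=98.77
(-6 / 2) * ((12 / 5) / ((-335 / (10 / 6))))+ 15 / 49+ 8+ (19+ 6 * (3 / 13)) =6130104 / 213395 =28.73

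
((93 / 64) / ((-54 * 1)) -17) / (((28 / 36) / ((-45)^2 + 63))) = -5119515 / 112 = -45709.96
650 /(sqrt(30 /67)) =65 * sqrt(2010) /3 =971.38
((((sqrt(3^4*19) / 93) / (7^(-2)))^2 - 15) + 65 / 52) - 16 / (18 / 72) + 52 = 1543301 / 3844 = 401.48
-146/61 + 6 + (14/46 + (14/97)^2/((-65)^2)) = 218125123163/55773494075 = 3.91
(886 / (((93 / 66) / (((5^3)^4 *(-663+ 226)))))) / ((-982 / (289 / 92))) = 214592591996.15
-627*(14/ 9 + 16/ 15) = -24662/ 15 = -1644.13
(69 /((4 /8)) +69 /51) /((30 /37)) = 87653 /510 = 171.87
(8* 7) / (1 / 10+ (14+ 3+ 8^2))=560 / 811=0.69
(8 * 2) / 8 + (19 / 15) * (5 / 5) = 49 / 15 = 3.27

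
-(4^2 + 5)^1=-21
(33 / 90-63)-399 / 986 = -466166 / 7395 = -63.04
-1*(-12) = 12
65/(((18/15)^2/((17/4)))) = 27625/144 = 191.84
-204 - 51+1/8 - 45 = -2399/8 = -299.88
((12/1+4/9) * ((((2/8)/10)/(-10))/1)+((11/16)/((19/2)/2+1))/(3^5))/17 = -0.00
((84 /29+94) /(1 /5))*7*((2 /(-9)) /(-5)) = 150.73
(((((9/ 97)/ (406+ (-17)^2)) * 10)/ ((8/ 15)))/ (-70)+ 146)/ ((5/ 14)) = 110236981/ 269660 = 408.80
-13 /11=-1.18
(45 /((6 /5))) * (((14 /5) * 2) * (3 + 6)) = 1890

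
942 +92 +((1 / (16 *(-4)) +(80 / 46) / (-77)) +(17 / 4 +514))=175933893 / 113344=1552.21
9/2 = 4.50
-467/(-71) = 467/71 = 6.58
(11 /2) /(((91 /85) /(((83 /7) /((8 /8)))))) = 77605 /1274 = 60.91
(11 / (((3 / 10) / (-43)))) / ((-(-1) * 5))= -946 / 3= -315.33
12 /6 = 2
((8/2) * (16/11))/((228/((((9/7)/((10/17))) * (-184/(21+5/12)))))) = -900864/1879955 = -0.48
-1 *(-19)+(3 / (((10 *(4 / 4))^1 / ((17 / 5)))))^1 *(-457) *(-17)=397169 / 50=7943.38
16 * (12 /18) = 32 /3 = 10.67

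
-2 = -2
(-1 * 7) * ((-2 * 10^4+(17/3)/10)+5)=4198831/30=139961.03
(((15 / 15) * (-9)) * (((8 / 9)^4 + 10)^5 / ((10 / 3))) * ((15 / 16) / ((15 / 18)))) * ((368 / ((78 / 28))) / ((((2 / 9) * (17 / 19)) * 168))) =-6915107046879052183171828 / 4252681333414975095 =-1626058.13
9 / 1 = 9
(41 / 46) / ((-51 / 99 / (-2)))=1353 / 391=3.46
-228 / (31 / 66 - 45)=15048 / 2939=5.12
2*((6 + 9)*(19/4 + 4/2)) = 405/2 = 202.50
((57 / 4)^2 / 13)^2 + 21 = 11464545 / 43264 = 264.99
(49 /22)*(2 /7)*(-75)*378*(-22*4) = 1587600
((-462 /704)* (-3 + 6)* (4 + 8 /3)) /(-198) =35 /528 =0.07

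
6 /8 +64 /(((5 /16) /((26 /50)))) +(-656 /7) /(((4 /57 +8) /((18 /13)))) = 95406539 /1046500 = 91.17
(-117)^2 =13689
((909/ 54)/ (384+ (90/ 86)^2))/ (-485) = -186749/ 2072039310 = -0.00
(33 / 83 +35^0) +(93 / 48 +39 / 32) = 12095 / 2656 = 4.55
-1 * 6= -6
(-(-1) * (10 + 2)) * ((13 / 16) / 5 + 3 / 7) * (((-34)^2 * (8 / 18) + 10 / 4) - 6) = 608047 / 168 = 3619.33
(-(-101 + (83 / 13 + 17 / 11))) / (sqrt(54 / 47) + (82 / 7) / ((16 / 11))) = 1436200808 / 122076539 - 125211072 * sqrt(282) / 1342841929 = 10.20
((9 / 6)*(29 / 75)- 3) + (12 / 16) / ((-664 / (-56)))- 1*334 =-2791761 / 8300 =-336.36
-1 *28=-28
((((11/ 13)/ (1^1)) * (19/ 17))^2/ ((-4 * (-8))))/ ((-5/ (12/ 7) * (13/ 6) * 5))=-393129/ 444453100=-0.00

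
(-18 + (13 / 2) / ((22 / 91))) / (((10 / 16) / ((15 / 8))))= 1173 / 44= 26.66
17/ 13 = 1.31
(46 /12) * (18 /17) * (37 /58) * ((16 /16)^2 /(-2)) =-2553 /1972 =-1.29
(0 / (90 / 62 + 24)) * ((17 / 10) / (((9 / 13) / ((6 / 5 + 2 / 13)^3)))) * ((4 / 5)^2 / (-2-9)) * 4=0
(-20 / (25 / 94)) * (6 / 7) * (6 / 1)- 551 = -32821 / 35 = -937.74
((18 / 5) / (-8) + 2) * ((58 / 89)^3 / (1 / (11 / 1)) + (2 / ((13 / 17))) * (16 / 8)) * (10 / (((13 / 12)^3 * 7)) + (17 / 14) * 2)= 32108278714773 / 704711686315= 45.56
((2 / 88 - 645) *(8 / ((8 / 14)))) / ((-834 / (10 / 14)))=141895 / 18348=7.73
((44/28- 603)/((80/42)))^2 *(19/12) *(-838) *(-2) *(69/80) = 292080229407/1280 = 228187679.22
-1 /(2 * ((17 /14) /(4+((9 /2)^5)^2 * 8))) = -24407494391 /2176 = -11216679.41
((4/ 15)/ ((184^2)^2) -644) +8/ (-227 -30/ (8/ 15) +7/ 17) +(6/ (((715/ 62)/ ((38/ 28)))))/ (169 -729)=-621779286325745483543/ 965451492983577600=-644.03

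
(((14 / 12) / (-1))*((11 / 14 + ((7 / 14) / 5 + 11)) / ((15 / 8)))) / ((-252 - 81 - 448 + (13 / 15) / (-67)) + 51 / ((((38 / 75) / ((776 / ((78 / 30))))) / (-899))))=13768768 / 50284338916845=0.00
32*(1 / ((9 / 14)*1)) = 448 / 9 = 49.78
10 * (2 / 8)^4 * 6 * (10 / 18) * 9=75 / 64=1.17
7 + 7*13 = 98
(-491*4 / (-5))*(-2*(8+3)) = -43208 / 5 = -8641.60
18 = 18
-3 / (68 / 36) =-27 / 17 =-1.59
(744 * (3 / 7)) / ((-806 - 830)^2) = 279 / 2341934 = 0.00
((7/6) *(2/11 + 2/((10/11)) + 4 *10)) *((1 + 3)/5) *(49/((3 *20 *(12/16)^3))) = 2842784/37125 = 76.57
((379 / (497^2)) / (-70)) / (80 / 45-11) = 3411 / 1435122290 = 0.00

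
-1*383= -383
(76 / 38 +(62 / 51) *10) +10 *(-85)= -42628 / 51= -835.84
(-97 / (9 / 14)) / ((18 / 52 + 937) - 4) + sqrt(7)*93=-35308 / 218403 + 93*sqrt(7)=245.89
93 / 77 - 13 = -11.79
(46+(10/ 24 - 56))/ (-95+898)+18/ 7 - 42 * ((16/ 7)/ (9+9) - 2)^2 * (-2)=25778477/ 86724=297.25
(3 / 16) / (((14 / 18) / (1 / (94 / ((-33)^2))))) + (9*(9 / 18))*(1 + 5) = 29.79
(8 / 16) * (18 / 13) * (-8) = -72 / 13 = -5.54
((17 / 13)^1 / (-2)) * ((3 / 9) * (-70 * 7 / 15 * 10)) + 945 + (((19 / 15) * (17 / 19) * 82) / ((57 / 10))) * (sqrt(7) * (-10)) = 118895 / 117-27880 * sqrt(7) / 171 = 584.83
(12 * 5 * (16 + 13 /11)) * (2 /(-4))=-515.45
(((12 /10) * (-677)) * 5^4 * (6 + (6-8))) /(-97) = 2031000 /97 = 20938.14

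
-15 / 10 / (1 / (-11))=33 / 2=16.50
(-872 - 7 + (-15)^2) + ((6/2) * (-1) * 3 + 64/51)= -33749/51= -661.75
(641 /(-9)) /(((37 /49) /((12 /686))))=-1282 /777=-1.65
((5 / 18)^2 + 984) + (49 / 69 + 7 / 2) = 7364717 / 7452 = 988.29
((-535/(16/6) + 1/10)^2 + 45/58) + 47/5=1866228949/46400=40220.45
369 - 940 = -571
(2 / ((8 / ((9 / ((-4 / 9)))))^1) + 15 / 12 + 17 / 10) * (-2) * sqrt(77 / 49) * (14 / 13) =13 * sqrt(77) / 20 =5.70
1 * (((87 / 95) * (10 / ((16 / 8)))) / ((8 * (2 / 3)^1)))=261 / 304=0.86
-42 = -42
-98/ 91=-14/ 13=-1.08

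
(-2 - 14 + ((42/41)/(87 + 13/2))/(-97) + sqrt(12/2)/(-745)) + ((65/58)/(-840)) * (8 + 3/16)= -1856409997669/115945648896 - sqrt(6)/745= -16.01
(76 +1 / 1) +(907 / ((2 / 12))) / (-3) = -1737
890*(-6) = -5340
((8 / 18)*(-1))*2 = -8 / 9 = -0.89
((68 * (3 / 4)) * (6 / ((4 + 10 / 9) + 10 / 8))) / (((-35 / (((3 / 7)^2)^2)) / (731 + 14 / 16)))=-130609827 / 3848803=-33.94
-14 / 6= -7 / 3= -2.33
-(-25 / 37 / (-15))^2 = -25 / 12321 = -0.00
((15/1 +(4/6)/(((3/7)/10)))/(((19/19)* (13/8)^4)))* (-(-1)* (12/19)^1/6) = 2252800/4883931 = 0.46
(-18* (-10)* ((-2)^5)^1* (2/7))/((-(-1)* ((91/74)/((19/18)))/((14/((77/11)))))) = -1799680/637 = -2825.24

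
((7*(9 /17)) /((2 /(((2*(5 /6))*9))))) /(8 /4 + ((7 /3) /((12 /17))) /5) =85050 /8143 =10.44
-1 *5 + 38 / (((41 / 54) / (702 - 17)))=1405415 / 41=34278.41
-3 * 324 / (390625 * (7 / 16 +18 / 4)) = -15552 / 30859375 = -0.00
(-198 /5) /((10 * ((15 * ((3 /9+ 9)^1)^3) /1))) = -891 /2744000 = -0.00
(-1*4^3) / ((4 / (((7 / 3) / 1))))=-112 / 3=-37.33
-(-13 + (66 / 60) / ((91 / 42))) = 812 / 65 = 12.49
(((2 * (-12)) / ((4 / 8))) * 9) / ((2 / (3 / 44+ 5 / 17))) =-14634 / 187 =-78.26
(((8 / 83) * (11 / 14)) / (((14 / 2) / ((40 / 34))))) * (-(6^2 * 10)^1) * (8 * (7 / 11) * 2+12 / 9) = -3648000 / 69139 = -52.76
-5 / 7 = -0.71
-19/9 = -2.11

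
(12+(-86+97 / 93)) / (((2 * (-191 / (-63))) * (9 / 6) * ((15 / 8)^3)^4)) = -652766309515264 / 153645613330078125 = -0.00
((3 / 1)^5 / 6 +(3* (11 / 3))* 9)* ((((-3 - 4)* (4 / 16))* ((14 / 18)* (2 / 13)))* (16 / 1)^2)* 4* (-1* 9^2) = 31497984 / 13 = 2422921.85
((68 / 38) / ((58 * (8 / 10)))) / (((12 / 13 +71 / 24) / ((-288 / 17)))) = -112320 / 667261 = -0.17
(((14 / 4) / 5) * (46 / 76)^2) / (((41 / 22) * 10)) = 40733 / 2960200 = 0.01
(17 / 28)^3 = 4913 / 21952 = 0.22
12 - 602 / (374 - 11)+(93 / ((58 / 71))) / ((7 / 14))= 2505755 / 10527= 238.03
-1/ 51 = -0.02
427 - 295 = 132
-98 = -98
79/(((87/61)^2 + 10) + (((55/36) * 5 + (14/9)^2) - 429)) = -95242716/490568981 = -0.19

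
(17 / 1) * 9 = 153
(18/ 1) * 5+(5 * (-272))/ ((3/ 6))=-2630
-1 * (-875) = 875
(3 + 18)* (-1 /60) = -0.35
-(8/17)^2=-64/289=-0.22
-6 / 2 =-3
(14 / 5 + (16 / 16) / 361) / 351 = 0.01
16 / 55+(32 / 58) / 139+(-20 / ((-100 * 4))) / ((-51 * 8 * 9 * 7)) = 1344330895 / 4558964256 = 0.29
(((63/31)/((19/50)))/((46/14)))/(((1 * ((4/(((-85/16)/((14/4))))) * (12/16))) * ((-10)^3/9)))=3213/433504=0.01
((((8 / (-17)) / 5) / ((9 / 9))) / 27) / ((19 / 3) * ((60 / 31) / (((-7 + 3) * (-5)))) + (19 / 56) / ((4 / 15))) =-55552 / 30043845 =-0.00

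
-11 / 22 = -0.50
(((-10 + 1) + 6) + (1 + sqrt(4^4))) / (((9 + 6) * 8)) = 0.12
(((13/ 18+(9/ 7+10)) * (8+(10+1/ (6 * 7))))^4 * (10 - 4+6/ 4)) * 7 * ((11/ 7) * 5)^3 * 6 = 1431519614056838270150768181875/ 4270049530419456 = 335246606358736.33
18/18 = 1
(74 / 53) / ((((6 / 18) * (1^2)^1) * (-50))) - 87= -115386 / 1325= -87.08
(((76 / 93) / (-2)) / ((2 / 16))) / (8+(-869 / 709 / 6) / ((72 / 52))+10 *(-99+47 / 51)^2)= -2242436544 / 65995147008481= -0.00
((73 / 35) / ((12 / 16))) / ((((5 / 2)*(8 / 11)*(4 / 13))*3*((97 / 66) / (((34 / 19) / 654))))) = 1952093 / 632794050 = 0.00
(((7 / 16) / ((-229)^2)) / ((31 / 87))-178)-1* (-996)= 21276782657 / 26010736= 818.00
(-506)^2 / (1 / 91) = 23299276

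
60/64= 15/16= 0.94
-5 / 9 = -0.56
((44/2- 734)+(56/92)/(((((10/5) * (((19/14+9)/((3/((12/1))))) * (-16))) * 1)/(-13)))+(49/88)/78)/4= -32596810457/183131520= -178.00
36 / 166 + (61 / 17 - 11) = -10152 / 1411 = -7.19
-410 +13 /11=-4497 /11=-408.82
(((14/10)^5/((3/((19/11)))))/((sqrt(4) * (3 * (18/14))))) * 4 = 1.61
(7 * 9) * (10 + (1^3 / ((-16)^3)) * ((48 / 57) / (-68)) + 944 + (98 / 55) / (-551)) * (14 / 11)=221946683464611 / 2901521920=76493.20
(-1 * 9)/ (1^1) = -9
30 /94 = 15 /47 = 0.32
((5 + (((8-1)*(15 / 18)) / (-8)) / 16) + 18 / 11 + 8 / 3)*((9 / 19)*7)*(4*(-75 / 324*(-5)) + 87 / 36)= 138869563 / 642048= 216.29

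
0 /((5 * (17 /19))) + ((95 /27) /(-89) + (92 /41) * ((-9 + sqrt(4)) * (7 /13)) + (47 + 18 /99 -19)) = 277330741 /14088789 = 19.68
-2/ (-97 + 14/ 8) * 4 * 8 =256/ 381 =0.67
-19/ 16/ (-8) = 19/ 128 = 0.15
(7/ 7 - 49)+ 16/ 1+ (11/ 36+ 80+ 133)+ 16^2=15743/ 36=437.31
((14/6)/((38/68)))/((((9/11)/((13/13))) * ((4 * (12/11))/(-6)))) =-14399/2052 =-7.02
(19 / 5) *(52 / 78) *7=266 / 15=17.73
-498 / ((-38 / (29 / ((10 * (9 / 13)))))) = 31291 / 570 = 54.90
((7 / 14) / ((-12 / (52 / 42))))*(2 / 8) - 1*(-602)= 606803 / 1008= 601.99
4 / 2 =2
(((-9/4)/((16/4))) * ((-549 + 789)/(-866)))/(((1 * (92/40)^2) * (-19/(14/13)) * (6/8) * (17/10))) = -1260000/961810343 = -0.00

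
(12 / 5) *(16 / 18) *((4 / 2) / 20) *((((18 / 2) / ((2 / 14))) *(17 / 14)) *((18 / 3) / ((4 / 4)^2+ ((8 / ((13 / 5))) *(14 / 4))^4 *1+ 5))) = 34958664 / 4804142075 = 0.01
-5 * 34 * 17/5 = -578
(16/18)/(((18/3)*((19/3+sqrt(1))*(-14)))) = -1/693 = -0.00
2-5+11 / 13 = -28 / 13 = -2.15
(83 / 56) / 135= 83 / 7560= 0.01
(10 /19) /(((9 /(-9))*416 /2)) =-5 /1976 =-0.00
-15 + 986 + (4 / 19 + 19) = 18814 / 19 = 990.21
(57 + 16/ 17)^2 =970225/ 289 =3357.18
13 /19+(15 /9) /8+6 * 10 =27767 /456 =60.89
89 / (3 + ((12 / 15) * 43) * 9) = 445 / 1563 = 0.28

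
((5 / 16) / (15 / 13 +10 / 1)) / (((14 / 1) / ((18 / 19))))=117 / 61712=0.00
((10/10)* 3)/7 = 3/7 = 0.43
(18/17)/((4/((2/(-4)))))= -9/68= -0.13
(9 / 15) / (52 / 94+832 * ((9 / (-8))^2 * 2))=141 / 495040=0.00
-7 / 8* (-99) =693 / 8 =86.62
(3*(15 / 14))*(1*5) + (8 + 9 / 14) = 173 / 7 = 24.71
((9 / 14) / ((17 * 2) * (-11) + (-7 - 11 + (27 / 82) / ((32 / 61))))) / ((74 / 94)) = -0.00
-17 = -17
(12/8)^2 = 9/4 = 2.25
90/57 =30/19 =1.58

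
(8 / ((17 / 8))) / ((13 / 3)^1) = 192 / 221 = 0.87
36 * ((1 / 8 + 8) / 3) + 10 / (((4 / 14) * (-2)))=80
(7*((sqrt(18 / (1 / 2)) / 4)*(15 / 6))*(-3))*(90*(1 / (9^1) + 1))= -7875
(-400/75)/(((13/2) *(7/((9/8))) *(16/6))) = -9/182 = -0.05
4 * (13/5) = 52/5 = 10.40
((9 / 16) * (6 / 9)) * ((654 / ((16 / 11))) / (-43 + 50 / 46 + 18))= -22563 / 3200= -7.05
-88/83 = -1.06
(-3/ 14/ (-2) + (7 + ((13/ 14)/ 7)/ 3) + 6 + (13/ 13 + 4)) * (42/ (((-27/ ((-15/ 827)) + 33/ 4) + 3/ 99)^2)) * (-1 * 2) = -4649158800/ 6832191936367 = -0.00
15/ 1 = 15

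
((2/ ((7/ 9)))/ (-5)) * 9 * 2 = -324/ 35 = -9.26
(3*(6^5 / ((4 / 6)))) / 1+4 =34996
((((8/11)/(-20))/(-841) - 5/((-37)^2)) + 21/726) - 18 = -25040676919/1393108090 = -17.97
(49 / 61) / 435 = 49 / 26535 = 0.00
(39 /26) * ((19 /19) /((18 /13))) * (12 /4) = 13 /4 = 3.25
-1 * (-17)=17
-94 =-94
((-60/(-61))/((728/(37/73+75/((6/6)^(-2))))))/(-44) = -795/342881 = -0.00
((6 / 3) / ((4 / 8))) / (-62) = -2 / 31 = -0.06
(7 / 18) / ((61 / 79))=553 / 1098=0.50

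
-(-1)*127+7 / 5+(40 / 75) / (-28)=2696 / 21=128.38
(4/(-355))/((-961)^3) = 4/315063806755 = 0.00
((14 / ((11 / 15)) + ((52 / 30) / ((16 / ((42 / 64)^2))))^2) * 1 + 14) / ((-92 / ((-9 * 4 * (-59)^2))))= 19133586283692699 / 424463564800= 45077.10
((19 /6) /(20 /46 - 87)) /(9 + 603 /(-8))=1748 /3171663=0.00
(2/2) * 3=3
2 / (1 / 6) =12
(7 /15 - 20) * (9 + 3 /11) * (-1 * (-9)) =-89658 /55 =-1630.15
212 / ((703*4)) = 53 / 703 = 0.08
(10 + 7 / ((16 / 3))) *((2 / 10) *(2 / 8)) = 181 / 320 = 0.57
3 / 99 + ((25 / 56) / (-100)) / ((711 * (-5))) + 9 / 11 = 7432331 / 8759520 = 0.85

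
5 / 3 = 1.67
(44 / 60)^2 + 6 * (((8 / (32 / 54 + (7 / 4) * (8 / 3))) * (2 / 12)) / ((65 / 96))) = 578243 / 207675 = 2.78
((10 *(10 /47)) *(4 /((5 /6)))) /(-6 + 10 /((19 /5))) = -285 /94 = -3.03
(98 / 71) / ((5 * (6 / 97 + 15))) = 9506 / 518655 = 0.02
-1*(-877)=877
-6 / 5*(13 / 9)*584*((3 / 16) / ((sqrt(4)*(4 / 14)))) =-6643 / 20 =-332.15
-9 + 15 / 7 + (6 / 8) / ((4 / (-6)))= -447 / 56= -7.98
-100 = -100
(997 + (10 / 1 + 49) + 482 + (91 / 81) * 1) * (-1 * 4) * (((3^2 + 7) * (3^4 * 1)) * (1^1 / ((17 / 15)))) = -7040131.76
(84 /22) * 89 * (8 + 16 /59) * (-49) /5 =-89383056 /3245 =-27544.86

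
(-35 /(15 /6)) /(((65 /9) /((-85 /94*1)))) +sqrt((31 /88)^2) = 113189 /53768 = 2.11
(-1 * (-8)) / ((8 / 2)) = 2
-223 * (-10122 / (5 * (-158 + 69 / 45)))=-2885.22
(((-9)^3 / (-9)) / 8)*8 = 81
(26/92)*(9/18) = 13/92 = 0.14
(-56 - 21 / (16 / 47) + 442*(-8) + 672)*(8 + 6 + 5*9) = -2814713 / 16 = -175919.56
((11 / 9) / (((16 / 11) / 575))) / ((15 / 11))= 153065 / 432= 354.32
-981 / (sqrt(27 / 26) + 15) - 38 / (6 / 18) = -116268 / 647 + 327*sqrt(78) / 647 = -175.24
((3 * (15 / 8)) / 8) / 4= 45 / 256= 0.18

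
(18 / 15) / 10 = 3 / 25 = 0.12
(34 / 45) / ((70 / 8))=136 / 1575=0.09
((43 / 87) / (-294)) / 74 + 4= 7571045 / 1892772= 4.00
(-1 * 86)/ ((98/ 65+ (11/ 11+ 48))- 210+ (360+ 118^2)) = -130/ 21351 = -0.01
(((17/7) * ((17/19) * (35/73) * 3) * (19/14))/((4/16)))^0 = 1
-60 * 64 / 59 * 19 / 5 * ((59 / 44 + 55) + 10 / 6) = -9310912 / 649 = -14346.55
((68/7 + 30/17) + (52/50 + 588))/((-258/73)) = -65208856/383775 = -169.91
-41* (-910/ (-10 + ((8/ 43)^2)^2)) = -1555554455/ 416877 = -3731.45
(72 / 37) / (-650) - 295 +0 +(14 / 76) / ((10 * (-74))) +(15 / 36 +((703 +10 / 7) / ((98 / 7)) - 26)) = -72617994419 / 268686600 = -270.27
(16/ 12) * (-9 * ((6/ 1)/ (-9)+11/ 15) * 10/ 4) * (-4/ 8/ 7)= 1/ 7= 0.14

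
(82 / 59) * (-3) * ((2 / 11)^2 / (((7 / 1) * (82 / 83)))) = -996 / 49973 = -0.02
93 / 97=0.96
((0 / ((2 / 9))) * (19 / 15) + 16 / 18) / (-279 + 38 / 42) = -7 / 2190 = -0.00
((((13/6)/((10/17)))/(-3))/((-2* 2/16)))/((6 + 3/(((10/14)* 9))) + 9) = 221/696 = 0.32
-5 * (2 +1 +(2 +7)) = -60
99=99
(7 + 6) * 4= 52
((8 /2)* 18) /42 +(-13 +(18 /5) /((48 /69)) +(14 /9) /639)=-9836041 /1610280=-6.11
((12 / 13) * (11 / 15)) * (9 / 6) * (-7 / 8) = -231 / 260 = -0.89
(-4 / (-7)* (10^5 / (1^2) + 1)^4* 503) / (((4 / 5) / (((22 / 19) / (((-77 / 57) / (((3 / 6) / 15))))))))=-50302012030180201200503 / 49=-1026571674085310228581.69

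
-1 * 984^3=-952763904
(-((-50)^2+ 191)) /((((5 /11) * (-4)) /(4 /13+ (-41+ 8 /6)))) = -233013 /4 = -58253.25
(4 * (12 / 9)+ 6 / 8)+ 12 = 18.08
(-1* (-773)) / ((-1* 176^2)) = -0.02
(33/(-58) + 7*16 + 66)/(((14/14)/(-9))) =-92619/58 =-1596.88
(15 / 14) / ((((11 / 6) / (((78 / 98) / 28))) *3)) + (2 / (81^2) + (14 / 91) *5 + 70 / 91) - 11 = -85202381783 / 9010693692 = -9.46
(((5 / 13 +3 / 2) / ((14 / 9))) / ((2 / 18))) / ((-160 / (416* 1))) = -567 / 20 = -28.35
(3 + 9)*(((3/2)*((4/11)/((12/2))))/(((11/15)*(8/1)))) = 45/242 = 0.19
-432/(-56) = 54/7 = 7.71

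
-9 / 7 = -1.29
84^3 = 592704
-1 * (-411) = 411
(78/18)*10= 130/3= 43.33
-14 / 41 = -0.34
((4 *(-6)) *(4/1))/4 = -24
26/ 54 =13/ 27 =0.48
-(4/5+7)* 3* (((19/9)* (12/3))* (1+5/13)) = -273.60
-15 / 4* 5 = -75 / 4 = -18.75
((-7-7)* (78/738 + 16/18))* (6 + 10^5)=-513830828/369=-1392495.47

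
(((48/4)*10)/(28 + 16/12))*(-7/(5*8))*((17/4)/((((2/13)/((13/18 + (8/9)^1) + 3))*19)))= -128401/26752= -4.80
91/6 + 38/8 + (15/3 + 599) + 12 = 635.92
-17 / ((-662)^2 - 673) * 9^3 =-1377 / 48619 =-0.03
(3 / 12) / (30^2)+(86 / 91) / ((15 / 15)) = 309691 / 327600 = 0.95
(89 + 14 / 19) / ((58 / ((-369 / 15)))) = -41943 / 1102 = -38.06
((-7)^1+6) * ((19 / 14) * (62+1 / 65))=-76589 / 910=-84.16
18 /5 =3.60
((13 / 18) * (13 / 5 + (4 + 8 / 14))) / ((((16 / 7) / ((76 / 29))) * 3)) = 61997 / 31320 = 1.98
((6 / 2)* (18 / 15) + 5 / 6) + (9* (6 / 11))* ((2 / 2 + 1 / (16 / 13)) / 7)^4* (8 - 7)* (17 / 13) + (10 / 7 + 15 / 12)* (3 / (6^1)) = 979056539381 / 168759951360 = 5.80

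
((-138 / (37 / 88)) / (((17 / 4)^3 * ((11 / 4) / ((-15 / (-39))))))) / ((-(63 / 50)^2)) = 1177600000 / 3126451419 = 0.38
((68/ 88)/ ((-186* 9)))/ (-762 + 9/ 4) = 17/ 27980073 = 0.00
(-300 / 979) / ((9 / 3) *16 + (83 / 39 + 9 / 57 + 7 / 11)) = -222300 / 36941141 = -0.01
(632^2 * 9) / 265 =3594816 / 265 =13565.34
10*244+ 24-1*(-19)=2483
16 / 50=8 / 25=0.32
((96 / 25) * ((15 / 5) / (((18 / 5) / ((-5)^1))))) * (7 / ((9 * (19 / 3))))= -112 / 57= -1.96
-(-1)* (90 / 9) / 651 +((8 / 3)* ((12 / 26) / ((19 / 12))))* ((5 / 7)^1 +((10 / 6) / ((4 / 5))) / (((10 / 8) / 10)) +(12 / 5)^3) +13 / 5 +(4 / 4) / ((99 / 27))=461657872 / 17007375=27.14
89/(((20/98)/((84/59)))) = 183162/295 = 620.89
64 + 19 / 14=915 / 14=65.36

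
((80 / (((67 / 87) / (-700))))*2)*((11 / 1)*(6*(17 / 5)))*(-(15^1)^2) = 491974560000 / 67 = 7342903880.60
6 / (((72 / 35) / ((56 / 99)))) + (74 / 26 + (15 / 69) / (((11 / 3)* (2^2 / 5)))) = 1623353 / 355212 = 4.57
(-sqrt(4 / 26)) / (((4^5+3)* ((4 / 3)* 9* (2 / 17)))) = -0.00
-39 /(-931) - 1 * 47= -43718 /931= -46.96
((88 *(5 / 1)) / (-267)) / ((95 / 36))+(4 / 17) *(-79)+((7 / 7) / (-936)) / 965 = -498866706667 / 25965440280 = -19.21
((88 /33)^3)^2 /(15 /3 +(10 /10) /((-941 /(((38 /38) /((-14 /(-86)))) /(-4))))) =6906970112 /96069807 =71.90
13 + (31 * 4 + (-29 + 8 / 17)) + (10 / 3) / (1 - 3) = 5447 / 51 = 106.80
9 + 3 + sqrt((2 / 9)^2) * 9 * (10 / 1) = 32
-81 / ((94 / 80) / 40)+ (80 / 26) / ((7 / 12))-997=-16035209 / 4277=-3749.17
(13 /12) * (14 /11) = 91 /66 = 1.38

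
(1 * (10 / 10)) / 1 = 1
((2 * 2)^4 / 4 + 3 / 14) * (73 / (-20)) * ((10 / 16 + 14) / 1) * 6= -23035077 / 1120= -20567.03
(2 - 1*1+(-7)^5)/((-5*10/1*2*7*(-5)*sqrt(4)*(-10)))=8403/35000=0.24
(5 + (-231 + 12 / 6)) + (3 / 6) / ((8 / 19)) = -3565 / 16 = -222.81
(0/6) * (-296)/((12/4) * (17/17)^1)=0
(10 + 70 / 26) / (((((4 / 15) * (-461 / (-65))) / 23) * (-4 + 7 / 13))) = -82225 / 1844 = -44.59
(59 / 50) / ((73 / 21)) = 1239 / 3650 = 0.34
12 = 12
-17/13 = -1.31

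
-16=-16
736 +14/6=2215/3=738.33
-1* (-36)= 36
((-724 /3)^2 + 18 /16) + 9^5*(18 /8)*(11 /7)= 134579741 /504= 267023.30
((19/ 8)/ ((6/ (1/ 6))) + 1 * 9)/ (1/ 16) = 2611/ 18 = 145.06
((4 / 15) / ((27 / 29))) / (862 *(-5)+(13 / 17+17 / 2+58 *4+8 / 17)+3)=-3944 / 55978695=-0.00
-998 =-998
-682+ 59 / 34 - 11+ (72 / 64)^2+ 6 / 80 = -3753187 / 5440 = -689.92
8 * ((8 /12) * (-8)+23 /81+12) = 4504 /81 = 55.60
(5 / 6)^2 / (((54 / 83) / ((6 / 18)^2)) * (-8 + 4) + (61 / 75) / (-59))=-3060625 / 103287156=-0.03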